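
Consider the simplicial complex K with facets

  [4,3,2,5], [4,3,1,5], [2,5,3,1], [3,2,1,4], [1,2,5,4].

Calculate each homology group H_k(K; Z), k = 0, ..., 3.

H_0 ≅ Z,  H_1 = 0,  H_2 = 0,  H_3 ≅ Z.

Order the vertices as 1 < 2 < 3 < 4 < 5. Listing each simplex with vertices in this order, K has dimension 3 with simplices:

  0-simplices (5): [1], [2], [3], [4], [5]
  1-simplices (10): [1,2], [1,3], [1,4], [1,5], [2,3], [2,4], [2,5], [3,4], [3,5], [4,5]
  2-simplices (10): [1,2,3], [1,2,4], [1,2,5], [1,3,4], [1,3,5], [1,4,5], [2,3,4], [2,3,5], [2,4,5], [3,4,5]
  3-simplices (5): [1,2,3,4], [1,2,3,5], [1,2,4,5], [1,3,4,5], [2,3,4,5]

so the chain groups are C_0 ≅ Z^5, C_1 ≅ Z^10, C_2 ≅ Z^10, C_3 ≅ Z^5.

Boundary ∂_1: C_1 → C_0 sends each edge [p,q] (with p < q) to q − p.
As a 5×10 matrix over Z this has rank 4, with invariant factors (1,1,1,1).

The boundary map ∂_2: C_2 → C_1 sends each 2-simplex [p,q,r] to [q,r] − [p,r] + [p,q]. For instance
  ∂[1,4,5] = [4,5] − [1,5] + [1,4],
  ∂[1,3,5] = [3,5] − [1,5] + [1,3].
As a 10×10 matrix over Z this has rank 6, with invariant factors (1,1,1,1,1,1).

The boundary map ∂_3: C_3 → C_2 sends each 3-simplex σ to the alternating sum Σ_i (−1)^i (σ with its i-th vertex removed). For instance
  ∂[1,2,4,5] = [2,4,5] − [1,4,5] + [1,2,5] − [1,2,4],
  ∂[1,2,3,5] = [2,3,5] − [1,3,5] + [1,2,5] − [1,2,3].
As a 10×5 matrix over Z this has rank 4, with invariant factors (1,1,1,1).

Reading off H_k = ker ∂_k / im ∂_{k+1}:

  H_0: rank C_0 − rank ∂_1 = 5 − 4 = 1, and the invariant factors of ∂_1 are all 1, so H_0 ≅ Z.
  H_1: rank ker ∂_1 − rank ∂_2 = (10 − 4) − 6 = 0, and the invariant factors of ∂_2 are all 1, so H_1 ≅ 0.
  H_2: rank ker ∂_2 − rank ∂_3 = (10 − 6) − 4 = 0, and the invariant factors of ∂_3 are all 1, so H_2 ≅ 0.
  H_3: rank ker ∂_3 − rank ∂_4 = (5 − 4) − 0 = 1, and there is no ∂_4, so H_3 ≅ Z.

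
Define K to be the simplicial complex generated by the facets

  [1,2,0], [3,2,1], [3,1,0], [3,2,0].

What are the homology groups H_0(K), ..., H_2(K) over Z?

Order the vertices as 0 < 1 < 2 < 3. Listing each simplex with vertices in this order, K has dimension 2 with simplices:

  0-simplices (4): [0], [1], [2], [3]
  1-simplices (6): [0,1], [0,2], [0,3], [1,2], [1,3], [2,3]
  2-simplices (4): [0,1,2], [0,1,3], [0,2,3], [1,2,3]

so the chain groups are C_0 ≅ Z^4, C_1 ≅ Z^6, C_2 ≅ Z^4.

Boundary ∂_1: C_1 → C_0 maps an edge to its endpoints' difference, ∂[p,q] = q − p. For instance
  ∂[1,2] = [2] − [1].
This gives a 4×6 integer matrix of rank 3; reducing to Smith normal form yields diagonal entries (1,1,1).

The boundary map ∂_2: C_2 → C_1 acts by ∂[p,q,r] = [q,r] − [p,r] + [p,q]. For instance
  ∂[1,2,3] = [2,3] − [1,3] + [1,2],
  ∂[0,2,3] = [2,3] − [0,3] + [0,2].
As a 6×4 matrix over Z this has rank 3, with invariant factors (1,1,1).

Computing H_k = (kernel of ∂_k) / (image of ∂_{k+1}):

  H_0: rank C_0 − rank ∂_1 = 4 − 3 = 1, and the invariant factors of ∂_1 are all 1, so H_0 = Z.
  H_1: rank ker ∂_1 − rank ∂_2 = (6 − 3) − 3 = 0, and the invariant factors of ∂_2 are all 1, so H_1 = 0.
  H_2: rank ker ∂_2 − rank ∂_3 = (4 − 3) − 0 = 1, and there is no ∂_3, so H_2 = Z.

H_0 = Z,  H_1 = 0,  H_2 = Z.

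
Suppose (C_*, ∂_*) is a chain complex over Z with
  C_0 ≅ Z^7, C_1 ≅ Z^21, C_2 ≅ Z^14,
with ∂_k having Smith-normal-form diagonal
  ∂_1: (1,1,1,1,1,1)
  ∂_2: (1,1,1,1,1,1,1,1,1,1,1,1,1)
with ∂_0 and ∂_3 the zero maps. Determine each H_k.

H_0: b_0 = 7 − 0 − 6 = 1; torsion from ∂_1 factors > 1: none. So H_0 ≅ Z.
H_1: b_1 = 21 − 6 − 13 = 2; torsion from ∂_2 factors > 1: none. So H_1 ≅ Z^2.
H_2: b_2 = 14 − 13 − 0 = 1; torsion from ∂_3 factors > 1: none. So H_2 ≅ Z.

H_0 ≅ Z,  H_1 ≅ Z^2,  H_2 ≅ Z.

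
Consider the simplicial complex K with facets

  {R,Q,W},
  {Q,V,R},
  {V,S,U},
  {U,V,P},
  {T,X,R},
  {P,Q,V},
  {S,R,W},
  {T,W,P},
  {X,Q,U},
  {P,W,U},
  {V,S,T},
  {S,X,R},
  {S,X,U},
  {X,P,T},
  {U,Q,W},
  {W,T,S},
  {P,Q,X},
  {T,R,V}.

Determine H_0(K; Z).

Fix the vertex order P < Q < R < S < T < U < V < W < X and write every simplex with vertices in increasing order. Then dim K = 2 and the simplices of K are:

  0-simplices (9): P, Q, R, S, T, U, V, W, X
  1-simplices (27): PQ, PT, PU, PV, PW, PX, QR, QU, QV, QW, QX, RS, RT, RV, RW, RX, ST, SU, SV, SW, SX, TV, TW, TX, UV, UW, UX
  2-simplices (18): PQV, PQX, PTW, PTX, PUV, PUW, QRV, QRW, QUW, QUX, RSW, RSX, RTV, RTX, STV, STW, SUV, SUX

giving chain groups C_0 ≅ Z^9, C_1 ≅ Z^27, C_2 ≅ Z^18.

Boundary ∂_1: C_1 → C_0 maps an edge to its endpoints' difference, ∂[p,q] = q − p.
This gives a 9×27 integer matrix of rank 8; reducing to Smith normal form yields diagonal entries (1,1,1,1,1,1,1,1).

Boundary ∂_2: C_2 → C_1 sends each 2-simplex [p,q,r] to [q,r] − [p,r] + [p,q]. For instance
  ∂PUW = UW − PW + PU,
  ∂QUX = UX − QX + QU.
The resulting 27×18 matrix has rank 18, and its Smith normal form has invariant factors (1,1,1,1,1,1,1,1,1,1,1,1,1,1,1,1,1,2).

From H_k ≅ ker(∂_k) / im(∂_{k+1}) we obtain:

  H_0: rank C_0 − rank ∂_1 = 9 − 8 = 1, and the invariant factors of ∂_1 are all 1, so H_0 = Z.

H_0 ≅ Z.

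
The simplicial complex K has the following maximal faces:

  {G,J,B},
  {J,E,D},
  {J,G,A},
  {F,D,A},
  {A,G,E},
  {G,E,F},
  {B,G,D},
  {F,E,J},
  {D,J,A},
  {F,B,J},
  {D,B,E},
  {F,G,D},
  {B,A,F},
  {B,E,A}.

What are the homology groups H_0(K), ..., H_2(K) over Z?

Take the total order A < B < D < E < F < G < J on the vertex set. Then K (dimension 2) consists of the simplices:

  0-simplices (7): A, B, D, E, F, G, J
  1-simplices (21): AB, AD, AE, AF, AG, AJ, BD, BE, BF, BG, BJ, DE, DF, DG, DJ, EF, EG, EJ, FG, FJ, GJ
  2-simplices (14): ABE, ABF, ADF, ADJ, AEG, AGJ, BDE, BDG, BFJ, BGJ, DEJ, DFG, EFG, EFJ

so the chain groups are C_0 ≅ Z^7, C_1 ≅ Z^21, C_2 ≅ Z^14.

The boundary map ∂_1: C_1 → C_0 sends each edge [p,q] (with p < q) to q − p. For instance
  ∂AE = E − A.
As a 7×21 matrix over Z this has rank 6, with invariant factors (1,1,1,1,1,1).

The boundary map ∂_2: C_2 → C_1 sends each 2-simplex [p,q,r] to [q,r] − [p,r] + [p,q]. For instance
  ∂ADJ = DJ − AJ + AD,
  ∂BGJ = GJ − BJ + BG.
The resulting 21×14 matrix has rank 13, and its Smith normal form has invariant factors (1,1,1,1,1,1,1,1,1,1,1,1,1).

Now H_k = ker ∂_k / im ∂_{k+1}, so:

  H_0: rank C_0 − rank ∂_1 = 7 − 6 = 1, and the invariant factors of ∂_1 are all 1, so H_0 ≅ Z.
  H_1: rank ker ∂_1 − rank ∂_2 = (21 − 6) − 13 = 2, and the invariant factors of ∂_2 are all 1, so H_1 ≅ Z^2.
  H_2: rank ker ∂_2 − rank ∂_3 = (14 − 13) − 0 = 1, and there is no ∂_3, so H_2 ≅ Z.

As a check, the Euler characteristic is 7 − 21 + 14 = 0, which agrees with 1 − 2 + 1 = 0.
(K is a triangulation of the torus T^2.)

H_0 ≅ Z,  H_1 ≅ Z^2,  H_2 ≅ Z.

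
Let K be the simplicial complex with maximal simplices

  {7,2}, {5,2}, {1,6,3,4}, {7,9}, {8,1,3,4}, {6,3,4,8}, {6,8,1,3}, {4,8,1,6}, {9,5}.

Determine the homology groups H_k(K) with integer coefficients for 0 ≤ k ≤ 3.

H_0 = Z^2,  H_1 = Z,  H_2 = 0,  H_3 = Z.

Take the total order 1 < 2 < 3 < 4 < 5 < 6 < 7 < 8 < 9 on the vertex set. Then K (dimension 3) consists of the simplices:

  0-simplices (9): [1], [2], [3], [4], [5], [6], [7], [8], [9]
  1-simplices (14): [1,3], [1,4], [1,6], [1,8], [2,5], [2,7], [3,4], [3,6], [3,8], [4,6], [4,8], [5,9], [6,8], [7,9]
  2-simplices (10): [1,3,4], [1,3,6], [1,3,8], [1,4,6], [1,4,8], [1,6,8], [3,4,6], [3,4,8], [3,6,8], [4,6,8]
  3-simplices (5): [1,3,4,6], [1,3,4,8], [1,3,6,8], [1,4,6,8], [3,4,6,8]

Hence C_0 ≅ Z^9, C_1 ≅ Z^14, C_2 ≅ Z^10, C_3 ≅ Z^5.

∂_1: C_1 → C_0 maps an edge to its endpoints' difference, ∂[p,q] = q − p.
As a 9×14 matrix over Z this has rank 7, with invariant factors (1,1,1,1,1,1,1).

The boundary map ∂_2: C_2 → C_1 sends each 2-simplex [p,q,r] to [q,r] − [p,r] + [p,q]. For instance
  ∂[3,6,8] = [6,8] − [3,8] + [3,6],
  ∂[1,6,8] = [6,8] − [1,8] + [1,6].
This gives a 14×10 integer matrix of rank 6; reducing to Smith normal form yields diagonal entries (1,1,1,1,1,1).

The boundary map ∂_3: C_3 → C_2 sends each 3-simplex σ to the alternating sum Σ_i (−1)^i (σ with its i-th vertex removed). For instance
  ∂[1,3,6,8] = [3,6,8] − [1,6,8] + [1,3,8] − [1,3,6],
  ∂[1,4,6,8] = [4,6,8] − [1,6,8] + [1,4,8] − [1,4,6].
This gives a 10×5 integer matrix of rank 4; reducing to Smith normal form yields diagonal entries (1,1,1,1).

Now H_k = ker ∂_k / im ∂_{k+1}, so:

  H_0: rank C_0 − rank ∂_1 = 9 − 7 = 2, and the invariant factors of ∂_1 are all 1, so H_0 = Z^2.
  H_1: rank ker ∂_1 − rank ∂_2 = (14 − 7) − 6 = 1, and the invariant factors of ∂_2 are all 1, so H_1 = Z.
  H_2: rank ker ∂_2 − rank ∂_3 = (10 − 6) − 4 = 0, and the invariant factors of ∂_3 are all 1, so H_2 = 0.
  H_3: rank ker ∂_3 − rank ∂_4 = (5 − 4) − 0 = 1, and there is no ∂_4, so H_3 = Z.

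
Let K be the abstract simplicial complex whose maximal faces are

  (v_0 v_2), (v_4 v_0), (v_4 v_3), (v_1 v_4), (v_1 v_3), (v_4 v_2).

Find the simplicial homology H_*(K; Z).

Order the vertices as v_0 < v_1 < v_2 < v_3 < v_4. Listing each simplex with vertices in this order, K has dimension 1 with simplices:

  0-simplices (5): [v_0], [v_1], [v_2], [v_3], [v_4]
  1-simplices (6): [v_0,v_2], [v_0,v_4], [v_1,v_3], [v_1,v_4], [v_2,v_4], [v_3,v_4]

giving chain groups C_0 ≅ Z^5, C_1 ≅ Z^6.

The boundary map ∂_1: C_1 → C_0 maps an edge to its endpoints' difference, ∂[p,q] = q − p.
This gives a 5×6 integer matrix of rank 4; reducing to Smith normal form yields diagonal entries (1,1,1,1).

Now H_k = ker ∂_k / im ∂_{k+1}, so:

  H_0: rank C_0 − rank ∂_1 = 5 − 4 = 1, and the invariant factors of ∂_1 are all 1, so H_0 = Z.
  H_1: rank ker ∂_1 − rank ∂_2 = (6 − 4) − 0 = 2, and there is no ∂_2, so H_1 = Z^2.

As a check, the Euler characteristic is 5 − 6 = -1, which agrees with 1 − 2 = -1.

H_0 = Z,  H_1 = Z^2.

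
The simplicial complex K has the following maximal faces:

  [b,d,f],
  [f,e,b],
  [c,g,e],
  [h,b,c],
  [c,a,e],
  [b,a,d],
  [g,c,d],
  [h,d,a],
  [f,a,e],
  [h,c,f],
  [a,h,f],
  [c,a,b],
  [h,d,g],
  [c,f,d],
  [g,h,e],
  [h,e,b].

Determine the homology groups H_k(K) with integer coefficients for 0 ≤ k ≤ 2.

Order the vertices as a < b < c < d < e < f < g < h. Listing each simplex with vertices in this order, K has dimension 2 with simplices:

  0-simplices (8): a, b, c, d, e, f, g, h
  1-simplices (24): ab, ac, ad, ae, af, ah, bc, bd, be, bf, bh, cd, ce, cf, cg, ch, df, dg, dh, ef, eg, eh, fh, gh
  2-simplices (16): abc, abd, ace, adh, aef, afh, bch, bdf, bef, beh, cdf, cdg, ceg, cfh, dgh, egh

Hence C_0 ≅ Z^8, C_1 ≅ Z^24, C_2 ≅ Z^16.

∂_1: C_1 → C_0 maps an edge to its endpoints' difference, ∂[p,q] = q − p. For instance
  ∂dh = h − d.
The 8×24 boundary matrix has rank 7 and Smith normal form diag(1,1,1,1,1,1,1).

Boundary ∂_2: C_2 → C_1 sends each 2-simplex [p,q,r] to [q,r] − [p,r] + [p,q]. For instance
  ∂adh = dh − ah + ad,
  ∂cdf = df − cf + cd.
As a 24×16 matrix over Z this has rank 15, with invariant factors (1,1,1,1,1,1,1,1,1,1,1,1,1,1,1).

Reading off H_k = ker ∂_k / im ∂_{k+1}:

  H_0: rank C_0 − rank ∂_1 = 8 − 7 = 1, and the invariant factors of ∂_1 are all 1, so H_0 = Z.
  H_1: rank ker ∂_1 − rank ∂_2 = (24 − 7) − 15 = 2, and the invariant factors of ∂_2 are all 1, so H_1 = Z^2.
  H_2: rank ker ∂_2 − rank ∂_3 = (16 − 15) − 0 = 1, and there is no ∂_3, so H_2 = Z.

H_0 = Z,  H_1 = Z^2,  H_2 = Z.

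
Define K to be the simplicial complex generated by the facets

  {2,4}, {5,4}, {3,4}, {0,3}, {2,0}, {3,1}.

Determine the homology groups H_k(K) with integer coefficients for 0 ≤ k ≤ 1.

Fix the vertex order 0 < 1 < 2 < 3 < 4 < 5 and write every simplex with vertices in increasing order. Then dim K = 1 and the simplices of K are:

  0-simplices (6): [0], [1], [2], [3], [4], [5]
  1-simplices (6): [0,2], [0,3], [1,3], [2,4], [3,4], [4,5]

so the chain groups are C_0 ≅ Z^6, C_1 ≅ Z^6.

Boundary ∂_1: C_1 → C_0 is given by ∂[p,q] = [q] − [p]. For instance
  ∂[2,4] = [4] − [2].
The resulting 6×6 matrix has rank 5, and its Smith normal form has invariant factors (1,1,1,1,1).

From H_k ≅ ker(∂_k) / im(∂_{k+1}) we obtain:

  H_0: rank C_0 − rank ∂_1 = 6 − 5 = 1, and the invariant factors of ∂_1 are all 1, so H_0 ≅ Z.
  H_1: rank ker ∂_1 − rank ∂_2 = (6 − 5) − 0 = 1, and there is no ∂_2, so H_1 ≅ Z.

As a check, the Euler characteristic is 6 − 6 = 0, which agrees with 1 − 1 = 0.

H_0 = Z,  H_1 = Z.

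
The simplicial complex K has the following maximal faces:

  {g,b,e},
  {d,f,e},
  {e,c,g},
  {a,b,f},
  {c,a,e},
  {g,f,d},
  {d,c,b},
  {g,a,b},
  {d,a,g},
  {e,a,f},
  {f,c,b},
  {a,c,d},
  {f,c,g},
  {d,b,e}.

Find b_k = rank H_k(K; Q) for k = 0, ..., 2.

b_0 = 1, b_1 = 2, b_2 = 1.

K has 7 vertices, 21 edges, 14 triangles.
rank ∂_0 = 0, rank ∂_1 = 6 ⇒ b_0 = 7 − 0 − 6 = 1; all invariant factors of ∂_1 are 1 so no torsion. So H_0 = Z.
rank ∂_1 = 6, rank ∂_2 = 13 ⇒ b_1 = 21 − 6 − 13 = 2; all invariant factors of ∂_2 are 1 so no torsion. So H_1 = Z^2.
rank ∂_2 = 13, rank ∂_3 = 0 ⇒ b_2 = 14 − 13 − 0 = 1. So H_2 = Z.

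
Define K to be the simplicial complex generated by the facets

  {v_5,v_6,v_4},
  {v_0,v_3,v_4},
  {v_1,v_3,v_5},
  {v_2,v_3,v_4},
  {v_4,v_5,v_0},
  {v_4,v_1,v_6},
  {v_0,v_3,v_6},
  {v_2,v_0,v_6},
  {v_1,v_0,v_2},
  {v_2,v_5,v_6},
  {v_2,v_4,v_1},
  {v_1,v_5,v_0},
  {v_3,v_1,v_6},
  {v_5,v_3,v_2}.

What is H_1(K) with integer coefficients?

K has 7 vertices, 21 edges, 14 triangles.
rank ∂_1 = 6, rank ∂_2 = 13 ⇒ b_1 = 21 − 6 − 13 = 2; all invariant factors of ∂_2 are 1 so no torsion. So H_1 = Z^2.

H_1 ≅ Z^2.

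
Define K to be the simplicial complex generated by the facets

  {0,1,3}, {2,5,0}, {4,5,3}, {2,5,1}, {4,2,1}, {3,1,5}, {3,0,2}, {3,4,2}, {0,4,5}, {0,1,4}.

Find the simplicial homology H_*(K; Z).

Order the vertices as 0 < 1 < 2 < 3 < 4 < 5. Listing each simplex with vertices in this order, K has dimension 2 with simplices:

  0-simplices (6): [0], [1], [2], [3], [4], [5]
  1-simplices (15): [0,1], [0,2], [0,3], [0,4], [0,5], [1,2], [1,3], [1,4], [1,5], [2,3], [2,4], [2,5], [3,4], [3,5], [4,5]
  2-simplices (10): [0,1,3], [0,1,4], [0,2,3], [0,2,5], [0,4,5], [1,2,4], [1,2,5], [1,3,5], [2,3,4], [3,4,5]

giving chain groups C_0 ≅ Z^6, C_1 ≅ Z^15, C_2 ≅ Z^10.

∂_1: C_1 → C_0 is given by ∂[p,q] = [q] − [p]. For instance
  ∂[0,4] = [4] − [0].
This gives a 6×15 integer matrix of rank 5; reducing to Smith normal form yields diagonal entries (1,1,1,1,1).

The boundary map ∂_2: C_2 → C_1 sends each 2-simplex [p,q,r] to [q,r] − [p,r] + [p,q]. For instance
  ∂[2,3,4] = [3,4] − [2,4] + [2,3],
  ∂[1,2,5] = [2,5] − [1,5] + [1,2].
This gives a 15×10 integer matrix of rank 10; reducing to Smith normal form yields diagonal entries (1,1,1,1,1,1,1,1,1,2).

Now H_k = ker ∂_k / im ∂_{k+1}, so:

  H_0: rank C_0 − rank ∂_1 = 6 − 5 = 1, and the invariant factors of ∂_1 are all 1, so H_0 ≅ Z.
  H_1: rank ker ∂_1 − rank ∂_2 = (15 − 5) − 10 = 0, and ∂_2 has invariant factor 2 > 1, so H_1 ≅ Z/2.
  H_2: rank ker ∂_2 − rank ∂_3 = (10 − 10) − 0 = 0, and there is no ∂_3, so H_2 ≅ 0.

(K is a triangulation of the real projective plane RP^2.)

H_0 = Z,  H_1 = Z/2,  H_2 = 0.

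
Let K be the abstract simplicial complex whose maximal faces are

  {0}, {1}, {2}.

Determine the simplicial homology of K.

H_0 = Z^3.

Fix the vertex order 0 < 1 < 2 and write every simplex with vertices in increasing order. Then dim K = 0 and the simplices of K are:

  0-simplices (3): [0], [1], [2]

Hence C_0 ≅ Z^3.

From H_k ≅ ker(∂_k) / im(∂_{k+1}) we obtain:

  H_0: rank C_0 − rank ∂_1 = 3 − 0 = 3, and there is no ∂_1, so H_0 ≅ Z^3.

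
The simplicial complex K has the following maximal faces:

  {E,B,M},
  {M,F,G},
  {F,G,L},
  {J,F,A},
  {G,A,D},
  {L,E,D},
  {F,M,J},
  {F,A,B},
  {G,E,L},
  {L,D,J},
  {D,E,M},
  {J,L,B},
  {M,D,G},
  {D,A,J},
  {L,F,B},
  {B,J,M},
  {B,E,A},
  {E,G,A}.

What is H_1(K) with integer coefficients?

We work with the vertex ordering A < B < D < E < F < G < J < L < M. The simplices of K, each written with vertices in increasing order, are:

  0-simplices (9): A, B, D, E, F, G, J, L, M
  1-simplices (27): AB, AD, AE, AF, AG, AJ, BE, BF, BJ, BL, BM, DE, DG, DJ, DL, DM, EG, EL, EM, FG, FJ, FL, FM, GL, GM, JL, JM
  2-simplices (18): ABE, ABF, ADG, ADJ, AEG, AFJ, BEM, BFL, BJL, BJM, DEL, DEM, DGM, DJL, EGL, FGL, FGM, FJM

so the chain groups are C_0 ≅ Z^9, C_1 ≅ Z^27, C_2 ≅ Z^18.

The boundary map ∂_1: C_1 → C_0 maps an edge to its endpoints' difference, ∂[p,q] = q − p.
As a 9×27 matrix over Z this has rank 8, with invariant factors (1,1,1,1,1,1,1,1).

∂_2: C_2 → C_1 sends each 2-simplex [p,q,r] to [q,r] − [p,r] + [p,q]. For instance
  ∂ADJ = DJ − AJ + AD,
  ∂DEL = EL − DL + DE.
As a 27×18 matrix over Z this has rank 18, with invariant factors (1,1,1,1,1,1,1,1,1,1,1,1,1,1,1,1,1,2).

Reading off H_k = ker ∂_k / im ∂_{k+1}:

  H_1: rank ker ∂_1 − rank ∂_2 = (27 − 8) − 18 = 1, and ∂_2 has invariant factor 2 > 1, so H_1 = Z ⊕ Z/2.

H_1 ≅ Z ⊕ Z/2.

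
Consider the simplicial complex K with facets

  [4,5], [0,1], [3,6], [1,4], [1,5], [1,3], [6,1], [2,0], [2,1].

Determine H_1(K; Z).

H_1 = Z^3.

Order the vertices as 0 < 1 < 2 < 3 < 4 < 5 < 6. Listing each simplex with vertices in this order, K has dimension 1 with simplices:

  0-simplices (7): [0], [1], [2], [3], [4], [5], [6]
  1-simplices (9): [0,1], [0,2], [1,2], [1,3], [1,4], [1,5], [1,6], [3,6], [4,5]

Hence C_0 ≅ Z^7, C_1 ≅ Z^9.

∂_1: C_1 → C_0 maps an edge to its endpoints' difference, ∂[p,q] = q − p. For instance
  ∂[1,4] = [4] − [1].
The 7×9 boundary matrix has rank 6 and Smith normal form diag(1,1,1,1,1,1).

Reading off H_k = ker ∂_k / im ∂_{k+1}:

  H_1: rank ker ∂_1 − rank ∂_2 = (9 − 6) − 0 = 3, and there is no ∂_2, so H_1 ≅ Z^3.

(K is a triangulation of a wedge of 3 circles.)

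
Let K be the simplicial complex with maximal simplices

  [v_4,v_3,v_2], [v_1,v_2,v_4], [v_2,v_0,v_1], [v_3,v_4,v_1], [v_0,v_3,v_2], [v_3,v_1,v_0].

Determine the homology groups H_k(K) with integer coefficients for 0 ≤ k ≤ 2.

Order the vertices as v_0 < v_1 < v_2 < v_3 < v_4. Listing each simplex with vertices in this order, K has dimension 2 with simplices:

  0-simplices (5): [v_0], [v_1], [v_2], [v_3], [v_4]
  1-simplices (9): [v_0,v_1], [v_0,v_2], [v_0,v_3], [v_1,v_2], [v_1,v_3], [v_1,v_4], [v_2,v_3], [v_2,v_4], [v_3,v_4]
  2-simplices (6): [v_0,v_1,v_2], [v_0,v_1,v_3], [v_0,v_2,v_3], [v_1,v_2,v_4], [v_1,v_3,v_4], [v_2,v_3,v_4]

giving chain groups C_0 ≅ Z^5, C_1 ≅ Z^9, C_2 ≅ Z^6.

The boundary map ∂_1: C_1 → C_0 sends each edge [p,q] (with p < q) to q − p.
This gives a 5×9 integer matrix of rank 4; reducing to Smith normal form yields diagonal entries (1,1,1,1).

The boundary map ∂_2: C_2 → C_1 acts by ∂[p,q,r] = [q,r] − [p,r] + [p,q]. For instance
  ∂[v_0,v_1,v_3] = [v_1,v_3] − [v_0,v_3] + [v_0,v_1],
  ∂[v_1,v_2,v_4] = [v_2,v_4] − [v_1,v_4] + [v_1,v_2].
As a 9×6 matrix over Z this has rank 5, with invariant factors (1,1,1,1,1).

From H_k ≅ ker(∂_k) / im(∂_{k+1}) we obtain:

  H_0: rank C_0 − rank ∂_1 = 5 − 4 = 1, and the invariant factors of ∂_1 are all 1, so H_0 ≅ Z.
  H_1: rank ker ∂_1 − rank ∂_2 = (9 − 4) − 5 = 0, and the invariant factors of ∂_2 are all 1, so H_1 ≅ 0.
  H_2: rank ker ∂_2 − rank ∂_3 = (6 − 5) − 0 = 1, and there is no ∂_3, so H_2 ≅ Z.

As a check, the Euler characteristic is 5 − 9 + 6 = 2, which agrees with 1 − 0 + 1 = 2.

H_0 ≅ Z,  H_1 = 0,  H_2 ≅ Z.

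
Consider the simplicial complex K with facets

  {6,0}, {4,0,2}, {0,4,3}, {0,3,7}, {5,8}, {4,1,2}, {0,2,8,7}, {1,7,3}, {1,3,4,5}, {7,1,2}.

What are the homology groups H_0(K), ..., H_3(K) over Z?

H_0 = Z,  H_1 = Z,  H_2 = Z,  H_3 = 0.

Fix the vertex order 0 < 1 < 2 < 3 < 4 < 5 < 6 < 7 < 8 and write every simplex with vertices in increasing order. Then dim K = 3 and the simplices of K are:

  0-simplices (9): [0], [1], [2], [3], [4], [5], [6], [7], [8]
  1-simplices (20): [0,2], [0,3], [0,4], [0,6], [0,7], [0,8], [1,2], [1,3], [1,4], [1,5], [1,7], [2,4], [2,7], [2,8], [3,4], [3,5], [3,7], [4,5], [5,8], [7,8]
  2-simplices (14): [0,2,4], [0,2,7], [0,2,8], [0,3,4], [0,3,7], [0,7,8], [1,2,4], [1,2,7], [1,3,4], [1,3,5], [1,3,7], [1,4,5], [2,7,8], [3,4,5]
  3-simplices (2): [0,2,7,8], [1,3,4,5]

Hence C_0 ≅ Z^9, C_1 ≅ Z^20, C_2 ≅ Z^14, C_3 ≅ Z^2.

Boundary ∂_1: C_1 → C_0 maps an edge to its endpoints' difference, ∂[p,q] = q − p.
As a 9×20 matrix over Z this has rank 8, with invariant factors (1,1,1,1,1,1,1,1).

∂_2: C_2 → C_1 acts by ∂[p,q,r] = [q,r] − [p,r] + [p,q]. For instance
  ∂[0,2,8] = [2,8] − [0,8] + [0,2],
  ∂[1,2,7] = [2,7] − [1,7] + [1,2].
The 20×14 boundary matrix has rank 11 and Smith normal form diag(1,1,1,1,1,1,1,1,1,1,1).

∂_3: C_3 → C_2 sends each 3-simplex σ to the alternating sum Σ_i (−1)^i (σ with its i-th vertex removed). For instance
  ∂[1,3,4,5] = [3,4,5] − [1,4,5] + [1,3,5] − [1,3,4],
  ∂[0,2,7,8] = [2,7,8] − [0,7,8] + [0,2,8] − [0,2,7].
The 14×2 boundary matrix has rank 2 and Smith normal form diag(1,1).

Reading off H_k = ker ∂_k / im ∂_{k+1}:

  H_0: rank C_0 − rank ∂_1 = 9 − 8 = 1, and the invariant factors of ∂_1 are all 1, so H_0 ≅ Z.
  H_1: rank ker ∂_1 − rank ∂_2 = (20 − 8) − 11 = 1, and the invariant factors of ∂_2 are all 1, so H_1 ≅ Z.
  H_2: rank ker ∂_2 − rank ∂_3 = (14 − 11) − 2 = 1, and the invariant factors of ∂_3 are all 1, so H_2 ≅ Z.
  H_3: rank ker ∂_3 − rank ∂_4 = (2 − 2) − 0 = 0, and there is no ∂_4, so H_3 ≅ 0.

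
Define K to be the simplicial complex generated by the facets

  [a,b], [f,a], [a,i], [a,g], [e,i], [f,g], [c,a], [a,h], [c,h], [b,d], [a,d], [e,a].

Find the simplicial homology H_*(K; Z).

H_0 = Z,  H_1 = Z^4.

Order the vertices as a < b < c < d < e < f < g < h < i. Listing each simplex with vertices in this order, K has dimension 1 with simplices:

  0-simplices (9): a, b, c, d, e, f, g, h, i
  1-simplices (12): ab, ac, ad, ae, af, ag, ah, ai, bd, ch, ei, fg

giving chain groups C_0 ≅ Z^9, C_1 ≅ Z^12.

∂_1: C_1 → C_0 sends each edge [p,q] (with p < q) to q − p.
This gives a 9×12 integer matrix of rank 8; reducing to Smith normal form yields diagonal entries (1,1,1,1,1,1,1,1).

From H_k ≅ ker(∂_k) / im(∂_{k+1}) we obtain:

  H_0: rank C_0 − rank ∂_1 = 9 − 8 = 1, and the invariant factors of ∂_1 are all 1, so H_0 = Z.
  H_1: rank ker ∂_1 − rank ∂_2 = (12 − 8) − 0 = 4, and there is no ∂_2, so H_1 = Z^4.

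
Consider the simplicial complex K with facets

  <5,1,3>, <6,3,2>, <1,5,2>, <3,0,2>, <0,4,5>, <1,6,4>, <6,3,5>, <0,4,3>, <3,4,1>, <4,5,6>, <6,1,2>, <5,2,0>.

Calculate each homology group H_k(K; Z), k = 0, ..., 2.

We work with the vertex ordering 0 < 1 < 2 < 3 < 4 < 5 < 6. The simplices of K, each written with vertices in increasing order, are:

  0-simplices (7): [0], [1], [2], [3], [4], [5], [6]
  1-simplices (18): [0,2], [0,3], [0,4], [0,5], [1,2], [1,3], [1,4], [1,5], [1,6], [2,3], [2,5], [2,6], [3,4], [3,5], [3,6], [4,5], [4,6], [5,6]
  2-simplices (12): [0,2,3], [0,2,5], [0,3,4], [0,4,5], [1,2,5], [1,2,6], [1,3,4], [1,3,5], [1,4,6], [2,3,6], [3,5,6], [4,5,6]

giving chain groups C_0 ≅ Z^7, C_1 ≅ Z^18, C_2 ≅ Z^12.

The boundary map ∂_1: C_1 → C_0 sends each edge [p,q] (with p < q) to q − p.
This gives a 7×18 integer matrix of rank 6; reducing to Smith normal form yields diagonal entries (1,1,1,1,1,1).

∂_2: C_2 → C_1 sends each 2-simplex [p,q,r] to [q,r] − [p,r] + [p,q]. For instance
  ∂[1,2,6] = [2,6] − [1,6] + [1,2],
  ∂[1,2,5] = [2,5] − [1,5] + [1,2].
As a 18×12 matrix over Z this has rank 12, with invariant factors (1,1,1,1,1,1,1,1,1,1,1,2).

From H_k ≅ ker(∂_k) / im(∂_{k+1}) we obtain:

  H_0: rank C_0 − rank ∂_1 = 7 − 6 = 1, and the invariant factors of ∂_1 are all 1, so H_0 = Z.
  H_1: rank ker ∂_1 − rank ∂_2 = (18 − 6) − 12 = 0, and ∂_2 has invariant factor 2 > 1, so H_1 = Z/2.
  H_2: rank ker ∂_2 − rank ∂_3 = (12 − 12) − 0 = 0, and there is no ∂_3, so H_2 = 0.

As a check, the Euler characteristic is 7 − 18 + 12 = 1, which agrees with 1 − 0 + 0 = 1.
(K is a triangulation of the real projective plane RP^2.)

H_0 = Z,  H_1 = Z/2,  H_2 = 0.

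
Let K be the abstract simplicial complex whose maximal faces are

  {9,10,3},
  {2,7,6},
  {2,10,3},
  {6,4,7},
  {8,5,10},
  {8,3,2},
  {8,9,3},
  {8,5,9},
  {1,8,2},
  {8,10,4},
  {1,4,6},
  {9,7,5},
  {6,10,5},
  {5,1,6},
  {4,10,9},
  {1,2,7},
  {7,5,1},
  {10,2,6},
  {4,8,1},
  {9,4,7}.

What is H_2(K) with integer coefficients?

K has 10 vertices, 30 edges, 20 triangles.
rank ∂_2 = 20, rank ∂_3 = 0 ⇒ b_2 = 20 − 20 − 0 = 0. So H_2 = 0.

H_2 = 0.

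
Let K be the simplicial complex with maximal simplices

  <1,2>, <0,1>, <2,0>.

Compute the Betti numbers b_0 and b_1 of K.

b_0 = 1, b_1 = 1.

Take the total order 0 < 1 < 2 on the vertex set. Then K (dimension 1) consists of the simplices:

  0-simplices (3): [0], [1], [2]
  1-simplices (3): [0,1], [0,2], [1,2]

Hence C_0 ≅ Z^3, C_1 ≅ Z^3.

∂_1: C_1 → C_0 maps an edge to its endpoints' difference, ∂[p,q] = q − p. For instance
  ∂[1,2] = [2] − [1].
As a 3×3 matrix over Z this has rank 2, with invariant factors (1,1).

From H_k ≅ ker(∂_k) / im(∂_{k+1}) we obtain:

  H_0: rank C_0 − rank ∂_1 = 3 − 2 = 1, and the invariant factors of ∂_1 are all 1, so H_0 ≅ Z.
  H_1: rank ker ∂_1 − rank ∂_2 = (3 − 2) − 0 = 1, and there is no ∂_2, so H_1 ≅ Z.

Hence the Betti numbers are b_0 = 1, b_1 = 1.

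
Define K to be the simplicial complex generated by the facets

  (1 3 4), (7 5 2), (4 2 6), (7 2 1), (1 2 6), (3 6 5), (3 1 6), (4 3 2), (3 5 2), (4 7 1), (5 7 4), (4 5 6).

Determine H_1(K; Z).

We work with the vertex ordering 1 < 2 < 3 < 4 < 5 < 6 < 7. The simplices of K, each written with vertices in increasing order, are:

  0-simplices (7): [1], [2], [3], [4], [5], [6], [7]
  1-simplices (18): [1,2], [1,3], [1,4], [1,6], [1,7], [2,3], [2,4], [2,5], [2,6], [2,7], [3,4], [3,5], [3,6], [4,5], [4,6], [4,7], [5,6], [5,7]
  2-simplices (12): [1,2,6], [1,2,7], [1,3,4], [1,3,6], [1,4,7], [2,3,4], [2,3,5], [2,4,6], [2,5,7], [3,5,6], [4,5,6], [4,5,7]

giving chain groups C_0 ≅ Z^7, C_1 ≅ Z^18, C_2 ≅ Z^12.

The boundary map ∂_1: C_1 → C_0 is given by ∂[p,q] = [q] − [p].
The resulting 7×18 matrix has rank 6, and its Smith normal form has invariant factors (1,1,1,1,1,1).

∂_2: C_2 → C_1 maps a triangle to the signed sum of its edges. For instance
  ∂[1,3,6] = [3,6] − [1,6] + [1,3],
  ∂[1,4,7] = [4,7] − [1,7] + [1,4].
The resulting 18×12 matrix has rank 12, and its Smith normal form has invariant factors (1,1,1,1,1,1,1,1,1,1,1,2).

Reading off H_k = ker ∂_k / im ∂_{k+1}:

  H_1: rank ker ∂_1 − rank ∂_2 = (18 − 6) − 12 = 0, and ∂_2 has invariant factor 2 > 1, so H_1 ≅ Z/2Z.

H_1 = Z/2Z.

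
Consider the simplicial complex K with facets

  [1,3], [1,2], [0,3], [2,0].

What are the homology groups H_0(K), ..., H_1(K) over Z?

H_0 ≅ Z,  H_1 ≅ Z.

Order the vertices as 0 < 1 < 2 < 3. Listing each simplex with vertices in this order, K has dimension 1 with simplices:

  0-simplices (4): [0], [1], [2], [3]
  1-simplices (4): [0,2], [0,3], [1,2], [1,3]

Hence C_0 ≅ Z^4, C_1 ≅ Z^4.

The boundary map ∂_1: C_1 → C_0 sends each edge [p,q] (with p < q) to q − p. For instance
  ∂[0,3] = [3] − [0].
The 4×4 boundary matrix has rank 3 and Smith normal form diag(1,1,1).

Reading off H_k = ker ∂_k / im ∂_{k+1}:

  H_0: rank C_0 − rank ∂_1 = 4 − 3 = 1, and the invariant factors of ∂_1 are all 1, so H_0 ≅ Z.
  H_1: rank ker ∂_1 − rank ∂_2 = (4 − 3) − 0 = 1, and there is no ∂_2, so H_1 ≅ Z.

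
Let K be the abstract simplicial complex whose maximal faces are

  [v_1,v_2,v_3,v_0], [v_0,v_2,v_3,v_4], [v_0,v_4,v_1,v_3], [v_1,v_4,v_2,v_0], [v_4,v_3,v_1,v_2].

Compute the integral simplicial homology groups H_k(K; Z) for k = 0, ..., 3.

H_0 = Z,  H_1 = 0,  H_2 = 0,  H_3 = Z.

Order the vertices as v_0 < v_1 < v_2 < v_3 < v_4. Listing each simplex with vertices in this order, K has dimension 3 with simplices:

  0-simplices (5): [v_0], [v_1], [v_2], [v_3], [v_4]
  1-simplices (10): [v_0,v_1], [v_0,v_2], [v_0,v_3], [v_0,v_4], [v_1,v_2], [v_1,v_3], [v_1,v_4], [v_2,v_3], [v_2,v_4], [v_3,v_4]
  2-simplices (10): [v_0,v_1,v_2], [v_0,v_1,v_3], [v_0,v_1,v_4], [v_0,v_2,v_3], [v_0,v_2,v_4], [v_0,v_3,v_4], [v_1,v_2,v_3], [v_1,v_2,v_4], [v_1,v_3,v_4], [v_2,v_3,v_4]
  3-simplices (5): [v_0,v_1,v_2,v_3], [v_0,v_1,v_2,v_4], [v_0,v_1,v_3,v_4], [v_0,v_2,v_3,v_4], [v_1,v_2,v_3,v_4]

Hence C_0 ≅ Z^5, C_1 ≅ Z^10, C_2 ≅ Z^10, C_3 ≅ Z^5.

∂_1: C_1 → C_0 is given by ∂[p,q] = [q] − [p].
This gives a 5×10 integer matrix of rank 4; reducing to Smith normal form yields diagonal entries (1,1,1,1).

The boundary map ∂_2: C_2 → C_1 sends each 2-simplex [p,q,r] to [q,r] − [p,r] + [p,q]. For instance
  ∂[v_1,v_2,v_3] = [v_2,v_3] − [v_1,v_3] + [v_1,v_2],
  ∂[v_0,v_3,v_4] = [v_3,v_4] − [v_0,v_4] + [v_0,v_3].
As a 10×10 matrix over Z this has rank 6, with invariant factors (1,1,1,1,1,1).

∂_3: C_3 → C_2 sends each 3-simplex σ to the alternating sum Σ_i (−1)^i (σ with its i-th vertex removed). For instance
  ∂[v_0,v_1,v_2,v_4] = [v_1,v_2,v_4] − [v_0,v_2,v_4] + [v_0,v_1,v_4] − [v_0,v_1,v_2],
  ∂[v_0,v_1,v_2,v_3] = [v_1,v_2,v_3] − [v_0,v_2,v_3] + [v_0,v_1,v_3] − [v_0,v_1,v_2].
This gives a 10×5 integer matrix of rank 4; reducing to Smith normal form yields diagonal entries (1,1,1,1).

Reading off H_k = ker ∂_k / im ∂_{k+1}:

  H_0: rank C_0 − rank ∂_1 = 5 − 4 = 1, and the invariant factors of ∂_1 are all 1, so H_0 ≅ Z.
  H_1: rank ker ∂_1 − rank ∂_2 = (10 − 4) − 6 = 0, and the invariant factors of ∂_2 are all 1, so H_1 ≅ 0.
  H_2: rank ker ∂_2 − rank ∂_3 = (10 − 6) − 4 = 0, and the invariant factors of ∂_3 are all 1, so H_2 ≅ 0.
  H_3: rank ker ∂_3 − rank ∂_4 = (5 − 4) − 0 = 1, and there is no ∂_4, so H_3 ≅ Z.

As a check, the Euler characteristic is 5 − 10 + 10 − 5 = 0, which agrees with 1 − 0 + 0 − 1 = 0.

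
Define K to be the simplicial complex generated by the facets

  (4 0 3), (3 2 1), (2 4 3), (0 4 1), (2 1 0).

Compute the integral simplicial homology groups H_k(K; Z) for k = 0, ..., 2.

Fix the vertex order 0 < 1 < 2 < 3 < 4 and write every simplex with vertices in increasing order. Then dim K = 2 and the simplices of K are:

  0-simplices (5): [0], [1], [2], [3], [4]
  1-simplices (10): [0,1], [0,2], [0,3], [0,4], [1,2], [1,3], [1,4], [2,3], [2,4], [3,4]
  2-simplices (5): [0,1,2], [0,1,4], [0,3,4], [1,2,3], [2,3,4]

giving chain groups C_0 ≅ Z^5, C_1 ≅ Z^10, C_2 ≅ Z^5.

∂_1: C_1 → C_0 is given by ∂[p,q] = [q] − [p]. For instance
  ∂[1,4] = [4] − [1].
As a 5×10 matrix over Z this has rank 4, with invariant factors (1,1,1,1).

The boundary map ∂_2: C_2 → C_1 sends each 2-simplex [p,q,r] to [q,r] − [p,r] + [p,q]. For instance
  ∂[0,3,4] = [3,4] − [0,4] + [0,3],
  ∂[0,1,2] = [1,2] − [0,2] + [0,1].
This gives a 10×5 integer matrix of rank 5; reducing to Smith normal form yields diagonal entries (1,1,1,1,1).

Reading off H_k = ker ∂_k / im ∂_{k+1}:

  H_0: rank C_0 − rank ∂_1 = 5 − 4 = 1, and the invariant factors of ∂_1 are all 1, so H_0 = Z.
  H_1: rank ker ∂_1 − rank ∂_2 = (10 − 4) − 5 = 1, and the invariant factors of ∂_2 are all 1, so H_1 = Z.
  H_2: rank ker ∂_2 − rank ∂_3 = (5 − 5) − 0 = 0, and there is no ∂_3, so H_2 = 0.

H_0 ≅ Z,  H_1 ≅ Z,  H_2 = 0.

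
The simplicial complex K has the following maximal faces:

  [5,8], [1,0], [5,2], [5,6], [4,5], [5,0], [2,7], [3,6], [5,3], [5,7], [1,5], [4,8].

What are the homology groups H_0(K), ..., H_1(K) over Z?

H_0 = Z,  H_1 = Z^4.

K has 9 vertices, 12 edges.
rank ∂_0 = 0, rank ∂_1 = 8 ⇒ b_0 = 9 − 0 − 8 = 1; all invariant factors of ∂_1 are 1 so no torsion. So H_0 ≅ Z.
rank ∂_1 = 8, rank ∂_2 = 0 ⇒ b_1 = 12 − 8 − 0 = 4. So H_1 ≅ Z^4.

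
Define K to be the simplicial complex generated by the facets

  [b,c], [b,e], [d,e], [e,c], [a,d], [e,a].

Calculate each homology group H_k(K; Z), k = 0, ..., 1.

H_0 ≅ Z,  H_1 ≅ Z^2.

Take the total order a < b < c < d < e on the vertex set. Then K (dimension 1) consists of the simplices:

  0-simplices (5): a, b, c, d, e
  1-simplices (6): ad, ae, bc, be, ce, de

giving chain groups C_0 ≅ Z^5, C_1 ≅ Z^6.

The boundary map ∂_1: C_1 → C_0 maps an edge to its endpoints' difference, ∂[p,q] = q − p.
This gives a 5×6 integer matrix of rank 4; reducing to Smith normal form yields diagonal entries (1,1,1,1).

From H_k ≅ ker(∂_k) / im(∂_{k+1}) we obtain:

  H_0: rank C_0 − rank ∂_1 = 5 − 4 = 1, and the invariant factors of ∂_1 are all 1, so H_0 ≅ Z.
  H_1: rank ker ∂_1 − rank ∂_2 = (6 − 4) − 0 = 2, and there is no ∂_2, so H_1 ≅ Z^2.

As a check, the Euler characteristic is 5 − 6 = -1, which agrees with 1 − 2 = -1.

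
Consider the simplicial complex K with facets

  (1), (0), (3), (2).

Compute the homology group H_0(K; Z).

H_0 ≅ Z^4.

Fix the vertex order 0 < 1 < 2 < 3 and write every simplex with vertices in increasing order. Then dim K = 0 and the simplices of K are:

  0-simplices (4): [0], [1], [2], [3]

so the chain groups are C_0 ≅ Z^4.

From H_k ≅ ker(∂_k) / im(∂_{k+1}) we obtain:

  H_0: rank C_0 − rank ∂_1 = 4 − 0 = 4, and there is no ∂_1, so H_0 = Z^4.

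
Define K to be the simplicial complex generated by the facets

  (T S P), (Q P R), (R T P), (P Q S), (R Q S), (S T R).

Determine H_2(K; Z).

H_2 = Z.

We work with the vertex ordering P < Q < R < S < T. The simplices of K, each written with vertices in increasing order, are:

  0-simplices (5): P, Q, R, S, T
  1-simplices (9): PQ, PR, PS, PT, QR, QS, RS, RT, ST
  2-simplices (6): PQR, PQS, PRT, PST, QRS, RST

Hence C_0 ≅ Z^5, C_1 ≅ Z^9, C_2 ≅ Z^6.

The boundary map ∂_1: C_1 → C_0 is given by ∂[p,q] = [q] − [p]. For instance
  ∂RS = S − R.
This gives a 5×9 integer matrix of rank 4; reducing to Smith normal form yields diagonal entries (1,1,1,1).

The boundary map ∂_2: C_2 → C_1 sends each 2-simplex [p,q,r] to [q,r] − [p,r] + [p,q]. For instance
  ∂RST = ST − RT + RS,
  ∂PRT = RT − PT + PR.
The 9×6 boundary matrix has rank 5 and Smith normal form diag(1,1,1,1,1).

From H_k ≅ ker(∂_k) / im(∂_{k+1}) we obtain:

  H_2: rank ker ∂_2 − rank ∂_3 = (6 − 5) − 0 = 1, and there is no ∂_3, so H_2 ≅ Z.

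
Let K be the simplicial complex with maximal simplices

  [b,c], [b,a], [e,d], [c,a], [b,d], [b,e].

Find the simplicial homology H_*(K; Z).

H_0 ≅ Z,  H_1 ≅ Z^2.

K has 5 vertices, 6 edges.
rank ∂_0 = 0, rank ∂_1 = 4 ⇒ b_0 = 5 − 0 − 4 = 1; all invariant factors of ∂_1 are 1 so no torsion. So H_0 ≅ Z.
rank ∂_1 = 4, rank ∂_2 = 0 ⇒ b_1 = 6 − 4 − 0 = 2. So H_1 ≅ Z^2.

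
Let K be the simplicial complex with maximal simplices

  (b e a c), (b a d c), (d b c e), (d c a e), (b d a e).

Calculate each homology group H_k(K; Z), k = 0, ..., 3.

Order the vertices as a < b < c < d < e. Listing each simplex with vertices in this order, K has dimension 3 with simplices:

  0-simplices (5): a, b, c, d, e
  1-simplices (10): ab, ac, ad, ae, bc, bd, be, cd, ce, de
  2-simplices (10): abc, abd, abe, acd, ace, ade, bcd, bce, bde, cde
  3-simplices (5): abcd, abce, abde, acde, bcde

so the chain groups are C_0 ≅ Z^5, C_1 ≅ Z^10, C_2 ≅ Z^10, C_3 ≅ Z^5.

The boundary map ∂_1: C_1 → C_0 is given by ∂[p,q] = [q] − [p]. For instance
  ∂de = e − d.
The resulting 5×10 matrix has rank 4, and its Smith normal form has invariant factors (1,1,1,1).

∂_2: C_2 → C_1 acts by ∂[p,q,r] = [q,r] − [p,r] + [p,q]. For instance
  ∂ade = de − ae + ad,
  ∂bce = ce − be + bc.
This gives a 10×10 integer matrix of rank 6; reducing to Smith normal form yields diagonal entries (1,1,1,1,1,1).

Boundary ∂_3: C_3 → C_2 sends each 3-simplex σ to the alternating sum Σ_i (−1)^i (σ with its i-th vertex removed). For instance
  ∂acde = cde − ade + ace − acd,
  ∂bcde = cde − bde + bce − bcd.
The 10×5 boundary matrix has rank 4 and Smith normal form diag(1,1,1,1).

Computing H_k = (kernel of ∂_k) / (image of ∂_{k+1}):

  H_0: rank C_0 − rank ∂_1 = 5 − 4 = 1, and the invariant factors of ∂_1 are all 1, so H_0 = Z.
  H_1: rank ker ∂_1 − rank ∂_2 = (10 − 4) − 6 = 0, and the invariant factors of ∂_2 are all 1, so H_1 = 0.
  H_2: rank ker ∂_2 − rank ∂_3 = (10 − 6) − 4 = 0, and the invariant factors of ∂_3 are all 1, so H_2 = 0.
  H_3: rank ker ∂_3 − rank ∂_4 = (5 − 4) − 0 = 1, and there is no ∂_4, so H_3 = Z.

As a check, the Euler characteristic is 5 − 10 + 10 − 5 = 0, which agrees with 1 − 0 + 0 − 1 = 0.

H_0 = Z,  H_1 = 0,  H_2 = 0,  H_3 = Z.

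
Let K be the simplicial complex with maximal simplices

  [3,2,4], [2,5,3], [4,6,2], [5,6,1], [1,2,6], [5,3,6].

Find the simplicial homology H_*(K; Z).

H_0 ≅ Z,  H_1 ≅ Z,  H_2 = 0.

Order the vertices as 1 < 2 < 3 < 4 < 5 < 6. Listing each simplex with vertices in this order, K has dimension 2 with simplices:

  0-simplices (6): [1], [2], [3], [4], [5], [6]
  1-simplices (12): [1,2], [1,5], [1,6], [2,3], [2,4], [2,5], [2,6], [3,4], [3,5], [3,6], [4,6], [5,6]
  2-simplices (6): [1,2,6], [1,5,6], [2,3,4], [2,3,5], [2,4,6], [3,5,6]

Hence C_0 ≅ Z^6, C_1 ≅ Z^12, C_2 ≅ Z^6.

Boundary ∂_1: C_1 → C_0 is given by ∂[p,q] = [q] − [p]. For instance
  ∂[5,6] = [6] − [5].
This gives a 6×12 integer matrix of rank 5; reducing to Smith normal form yields diagonal entries (1,1,1,1,1).

Boundary ∂_2: C_2 → C_1 maps a triangle to the signed sum of its edges. For instance
  ∂[2,3,4] = [3,4] − [2,4] + [2,3],
  ∂[2,3,5] = [3,5] − [2,5] + [2,3].
The 12×6 boundary matrix has rank 6 and Smith normal form diag(1,1,1,1,1,1).

Computing H_k = (kernel of ∂_k) / (image of ∂_{k+1}):

  H_0: rank C_0 − rank ∂_1 = 6 − 5 = 1, and the invariant factors of ∂_1 are all 1, so H_0 ≅ Z.
  H_1: rank ker ∂_1 − rank ∂_2 = (12 − 5) − 6 = 1, and the invariant factors of ∂_2 are all 1, so H_1 ≅ Z.
  H_2: rank ker ∂_2 − rank ∂_3 = (6 − 6) − 0 = 0, and there is no ∂_3, so H_2 ≅ 0.

(K is a triangulation of the cylinder S^1 x I.)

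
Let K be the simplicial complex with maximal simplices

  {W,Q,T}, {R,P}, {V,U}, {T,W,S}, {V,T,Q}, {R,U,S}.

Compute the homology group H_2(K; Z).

K has 8 vertices, 12 edges, 4 triangles.
rank ∂_2 = 4, rank ∂_3 = 0 ⇒ b_2 = 4 − 4 − 0 = 0. So H_2 ≅ 0.

H_2 ≅ 0.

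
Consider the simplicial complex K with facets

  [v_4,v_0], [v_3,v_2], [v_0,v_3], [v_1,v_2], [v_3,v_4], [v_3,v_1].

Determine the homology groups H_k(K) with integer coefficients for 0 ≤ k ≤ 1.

H_0 ≅ Z,  H_1 ≅ Z^2.

Take the total order v_0 < v_1 < v_2 < v_3 < v_4 on the vertex set. Then K (dimension 1) consists of the simplices:

  0-simplices (5): [v_0], [v_1], [v_2], [v_3], [v_4]
  1-simplices (6): [v_0,v_3], [v_0,v_4], [v_1,v_2], [v_1,v_3], [v_2,v_3], [v_3,v_4]

so the chain groups are C_0 ≅ Z^5, C_1 ≅ Z^6.

The boundary map ∂_1: C_1 → C_0 maps an edge to its endpoints' difference, ∂[p,q] = q − p. For instance
  ∂[v_1,v_2] = [v_2] − [v_1].
The 5×6 boundary matrix has rank 4 and Smith normal form diag(1,1,1,1).

Reading off H_k = ker ∂_k / im ∂_{k+1}:

  H_0: rank C_0 − rank ∂_1 = 5 − 4 = 1, and the invariant factors of ∂_1 are all 1, so H_0 = Z.
  H_1: rank ker ∂_1 − rank ∂_2 = (6 − 4) − 0 = 2, and there is no ∂_2, so H_1 = Z^2.

As a check, the Euler characteristic is 5 − 6 = -1, which agrees with 1 − 2 = -1.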